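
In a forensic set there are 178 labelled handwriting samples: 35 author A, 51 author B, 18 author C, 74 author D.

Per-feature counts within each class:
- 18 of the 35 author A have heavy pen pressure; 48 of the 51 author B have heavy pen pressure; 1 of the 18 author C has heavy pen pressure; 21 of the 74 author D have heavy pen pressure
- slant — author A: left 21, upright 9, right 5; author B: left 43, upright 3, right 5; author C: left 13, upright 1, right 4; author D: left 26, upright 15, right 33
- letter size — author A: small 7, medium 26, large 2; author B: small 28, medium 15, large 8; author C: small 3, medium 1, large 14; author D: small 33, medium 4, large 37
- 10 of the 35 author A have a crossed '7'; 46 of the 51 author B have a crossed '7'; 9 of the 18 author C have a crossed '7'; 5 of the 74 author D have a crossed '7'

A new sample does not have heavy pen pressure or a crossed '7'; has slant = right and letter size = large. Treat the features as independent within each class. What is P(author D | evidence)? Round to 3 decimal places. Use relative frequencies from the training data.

author A: (35/178) × (17/35) × (5/35) × (2/35) × (25/35) ≈ 0.000556884
author B: (51/178) × (3/51) × (5/51) × (8/51) × (5/51) ≈ 0.0000254109
author C: (18/178) × (17/18) × (4/18) × (14/18) × (9/18) ≈ 0.00825357
author D: (74/178) × (53/74) × (33/74) × (37/74) × (69/74) ≈ 0.061905
P(author D | x) = 0.061905 / 0.0707408649 ≈ 0.875

0.875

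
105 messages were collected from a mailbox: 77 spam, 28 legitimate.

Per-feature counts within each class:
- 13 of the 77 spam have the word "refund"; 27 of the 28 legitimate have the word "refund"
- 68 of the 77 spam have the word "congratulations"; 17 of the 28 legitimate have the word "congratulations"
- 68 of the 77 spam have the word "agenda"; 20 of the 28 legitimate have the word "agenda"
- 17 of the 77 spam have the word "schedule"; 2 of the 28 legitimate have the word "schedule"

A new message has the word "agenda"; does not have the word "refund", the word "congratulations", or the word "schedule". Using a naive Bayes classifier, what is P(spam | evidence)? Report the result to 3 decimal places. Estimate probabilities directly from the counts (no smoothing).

0.952

spam: (77/105) × (64/77) × (9/77) × (68/77) × (60/77) ≈ 0.0490254
legitimate: (28/105) × (1/28) × (11/28) × (20/28) × (26/28) ≈ 0.0024816
P(spam | x) = 0.0490254 / 0.051507 ≈ 0.952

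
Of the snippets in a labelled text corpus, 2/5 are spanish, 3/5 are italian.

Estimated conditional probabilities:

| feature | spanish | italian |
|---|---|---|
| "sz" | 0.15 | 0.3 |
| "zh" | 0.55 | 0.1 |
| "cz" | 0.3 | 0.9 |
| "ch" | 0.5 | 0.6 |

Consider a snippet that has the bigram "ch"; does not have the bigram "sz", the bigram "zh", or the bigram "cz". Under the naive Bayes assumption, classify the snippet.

spanish: 0.4 × (1−0.15) × (1−0.55) × (1−0.3) × 0.5 = 0.05355
italian: 0.6 × (1−0.3) × (1−0.1) × (1−0.9) × 0.6 = 0.02268
Highest score → spanish.

spanish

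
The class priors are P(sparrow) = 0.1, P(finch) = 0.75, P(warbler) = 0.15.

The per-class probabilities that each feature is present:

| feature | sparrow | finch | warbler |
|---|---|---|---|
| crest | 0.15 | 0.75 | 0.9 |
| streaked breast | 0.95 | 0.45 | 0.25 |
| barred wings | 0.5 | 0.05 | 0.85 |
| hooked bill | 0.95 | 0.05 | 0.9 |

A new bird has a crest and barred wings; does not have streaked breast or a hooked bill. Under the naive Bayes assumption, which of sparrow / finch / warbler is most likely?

finch

sparrow: 0.1 × 0.15 × (1−0.95) × 0.5 × (1−0.95) = 0.00001875
finch: 0.75 × 0.75 × (1−0.45) × 0.05 × (1−0.05) = 0.0146953125
warbler: 0.15 × 0.9 × (1−0.25) × 0.85 × (1−0.9) = 0.00860625
Highest score → finch.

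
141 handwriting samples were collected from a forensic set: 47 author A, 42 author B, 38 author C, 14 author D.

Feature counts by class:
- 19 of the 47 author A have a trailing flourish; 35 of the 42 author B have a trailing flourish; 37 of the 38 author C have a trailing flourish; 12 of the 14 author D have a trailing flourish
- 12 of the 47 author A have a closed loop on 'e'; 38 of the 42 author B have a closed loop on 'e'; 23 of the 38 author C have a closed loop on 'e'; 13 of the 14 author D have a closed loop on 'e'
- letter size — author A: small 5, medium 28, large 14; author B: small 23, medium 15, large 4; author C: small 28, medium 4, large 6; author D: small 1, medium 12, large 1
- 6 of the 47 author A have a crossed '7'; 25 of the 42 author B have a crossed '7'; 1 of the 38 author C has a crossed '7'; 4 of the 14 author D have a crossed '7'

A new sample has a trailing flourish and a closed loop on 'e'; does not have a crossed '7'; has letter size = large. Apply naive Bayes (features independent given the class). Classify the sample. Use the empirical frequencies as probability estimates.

author C

author A: (47/141) × (19/47) × (12/47) × (14/47) × (41/47) ≈ 0.00893993
author B: (42/141) × (35/42) × (38/42) × (4/42) × (17/42) ≈ 0.00865752
author C: (38/141) × (37/38) × (23/38) × (6/38) × (37/38) ≈ 0.0244181
author D: (14/141) × (12/14) × (13/14) × (1/14) × (10/14) ≈ 0.00403201
Highest score → author C.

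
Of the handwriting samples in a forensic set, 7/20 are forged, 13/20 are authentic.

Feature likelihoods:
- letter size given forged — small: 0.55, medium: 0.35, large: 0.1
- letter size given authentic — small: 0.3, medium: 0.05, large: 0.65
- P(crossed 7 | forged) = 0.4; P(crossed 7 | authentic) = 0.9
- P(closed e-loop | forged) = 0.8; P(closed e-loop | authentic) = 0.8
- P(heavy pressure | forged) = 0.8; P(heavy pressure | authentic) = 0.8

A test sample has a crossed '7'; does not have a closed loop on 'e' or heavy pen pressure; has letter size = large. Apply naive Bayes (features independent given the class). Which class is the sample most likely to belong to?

authentic

forged: 0.35 × 0.1 × 0.4 × (1−0.8) × (1−0.8) = 0.00056
authentic: 0.65 × 0.65 × 0.9 × (1−0.8) × (1−0.8) = 0.01521
Highest score → authentic.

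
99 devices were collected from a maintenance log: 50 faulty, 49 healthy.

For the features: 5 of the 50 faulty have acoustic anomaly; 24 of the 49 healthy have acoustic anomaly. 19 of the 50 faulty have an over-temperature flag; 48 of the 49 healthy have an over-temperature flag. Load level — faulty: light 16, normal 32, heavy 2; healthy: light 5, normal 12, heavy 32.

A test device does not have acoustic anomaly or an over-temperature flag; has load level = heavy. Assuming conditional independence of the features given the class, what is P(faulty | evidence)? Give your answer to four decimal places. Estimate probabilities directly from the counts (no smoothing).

0.7701

faulty: (50/99) × (45/50) × (31/50) × (2/50) ≈ 0.0112727
healthy: (49/99) × (25/49) × (1/49) × (32/49) ≈ 0.0033656
P(faulty | x) = 0.0112727 / 0.0146383 ≈ 0.7701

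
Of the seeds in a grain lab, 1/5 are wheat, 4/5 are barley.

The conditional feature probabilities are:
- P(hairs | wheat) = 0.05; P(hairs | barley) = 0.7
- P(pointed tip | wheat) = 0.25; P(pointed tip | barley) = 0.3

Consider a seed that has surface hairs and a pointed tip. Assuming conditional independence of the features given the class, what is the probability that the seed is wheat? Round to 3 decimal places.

0.015

wheat: 0.2 × 0.05 × 0.25 = 0.0025
barley: 0.8 × 0.7 × 0.3 = 0.168
P(wheat | x) = 0.0025 / 0.1705 ≈ 0.015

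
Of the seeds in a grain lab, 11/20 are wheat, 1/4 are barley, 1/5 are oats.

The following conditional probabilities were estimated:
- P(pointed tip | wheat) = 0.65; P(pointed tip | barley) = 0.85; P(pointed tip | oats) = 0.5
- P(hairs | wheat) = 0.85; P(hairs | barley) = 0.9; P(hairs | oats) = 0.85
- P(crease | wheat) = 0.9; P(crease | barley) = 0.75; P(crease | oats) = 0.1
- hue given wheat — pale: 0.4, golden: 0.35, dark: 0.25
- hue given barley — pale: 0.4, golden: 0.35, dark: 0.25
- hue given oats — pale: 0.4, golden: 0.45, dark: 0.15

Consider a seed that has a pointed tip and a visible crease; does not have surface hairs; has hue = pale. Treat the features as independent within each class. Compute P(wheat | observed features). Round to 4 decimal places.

0.7346

wheat: 0.55 × 0.65 × (1−0.85) × 0.9 × 0.4 = 0.019305
barley: 0.25 × 0.85 × (1−0.9) × 0.75 × 0.4 = 0.006375
oats: 0.2 × 0.5 × (1−0.85) × 0.1 × 0.4 = 0.0006
P(wheat | x) = 0.019305 / 0.02628 ≈ 0.7346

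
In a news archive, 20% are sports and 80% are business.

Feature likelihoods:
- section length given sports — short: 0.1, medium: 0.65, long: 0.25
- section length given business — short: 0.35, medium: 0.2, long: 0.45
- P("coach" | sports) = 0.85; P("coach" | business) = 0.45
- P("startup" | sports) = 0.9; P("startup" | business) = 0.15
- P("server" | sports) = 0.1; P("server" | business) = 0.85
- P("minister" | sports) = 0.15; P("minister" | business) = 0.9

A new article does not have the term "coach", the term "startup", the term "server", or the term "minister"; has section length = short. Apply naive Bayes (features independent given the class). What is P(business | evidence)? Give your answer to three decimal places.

sports: 0.2 × 0.1 × (1−0.85) × (1−0.9) × (1−0.1) × (1−0.15) = 0.0002295
business: 0.8 × 0.35 × (1−0.45) × (1−0.15) × (1−0.85) × (1−0.9) = 0.0019635
P(business | x) = 0.0019635 / 0.002193 ≈ 0.895

0.895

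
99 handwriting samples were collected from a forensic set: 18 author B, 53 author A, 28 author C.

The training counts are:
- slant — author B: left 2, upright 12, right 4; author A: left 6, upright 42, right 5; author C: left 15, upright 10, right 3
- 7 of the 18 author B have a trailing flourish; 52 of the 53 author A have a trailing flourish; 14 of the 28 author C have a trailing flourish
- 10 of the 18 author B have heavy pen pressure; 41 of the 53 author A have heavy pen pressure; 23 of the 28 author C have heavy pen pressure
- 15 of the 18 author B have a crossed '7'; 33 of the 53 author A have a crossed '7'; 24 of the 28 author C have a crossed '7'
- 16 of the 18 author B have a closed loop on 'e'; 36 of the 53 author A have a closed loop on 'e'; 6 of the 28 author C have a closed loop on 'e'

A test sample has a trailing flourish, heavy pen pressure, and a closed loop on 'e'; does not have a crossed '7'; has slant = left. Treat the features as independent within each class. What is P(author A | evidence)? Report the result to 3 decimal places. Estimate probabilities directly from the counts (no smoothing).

0.822

author B: (18/99) × (2/18) × (7/18) × (10/18) × (3/18) × (16/18) ≈ 0.000646612
author A: (53/99) × (6/53) × (52/53) × (41/53) × (20/53) × (36/53) ≈ 0.0117905
author C: (28/99) × (15/28) × (14/28) × (23/28) × (4/28) × (6/28) ≈ 0.00190498
P(author A | x) = 0.0117905 / 0.014342092 ≈ 0.822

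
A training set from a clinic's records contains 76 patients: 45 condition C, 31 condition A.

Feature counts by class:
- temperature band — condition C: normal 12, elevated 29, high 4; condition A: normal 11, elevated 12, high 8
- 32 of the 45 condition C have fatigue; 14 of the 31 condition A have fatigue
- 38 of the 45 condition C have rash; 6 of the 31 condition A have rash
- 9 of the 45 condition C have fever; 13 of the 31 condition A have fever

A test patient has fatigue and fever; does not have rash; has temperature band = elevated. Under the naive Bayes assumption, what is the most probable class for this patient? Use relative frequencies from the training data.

condition C: (45/76) × (29/45) × (32/45) × (7/45) × (9/45) ≈ 0.00844185
condition A: (31/76) × (12/31) × (14/31) × (25/31) × (13/31) ≈ 0.0241154
Highest score → condition A.

condition A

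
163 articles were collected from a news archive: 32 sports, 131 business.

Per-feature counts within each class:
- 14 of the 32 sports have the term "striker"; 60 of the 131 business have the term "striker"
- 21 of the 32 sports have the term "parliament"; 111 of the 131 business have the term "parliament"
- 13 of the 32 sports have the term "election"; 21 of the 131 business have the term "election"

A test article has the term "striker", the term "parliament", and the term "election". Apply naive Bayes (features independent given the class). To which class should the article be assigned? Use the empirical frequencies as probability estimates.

sports: (32/163) × (14/32) × (21/32) × (13/32) ≈ 0.0228983
business: (131/163) × (60/131) × (111/131) × (21/131) ≈ 0.0499992
Highest score → business.

business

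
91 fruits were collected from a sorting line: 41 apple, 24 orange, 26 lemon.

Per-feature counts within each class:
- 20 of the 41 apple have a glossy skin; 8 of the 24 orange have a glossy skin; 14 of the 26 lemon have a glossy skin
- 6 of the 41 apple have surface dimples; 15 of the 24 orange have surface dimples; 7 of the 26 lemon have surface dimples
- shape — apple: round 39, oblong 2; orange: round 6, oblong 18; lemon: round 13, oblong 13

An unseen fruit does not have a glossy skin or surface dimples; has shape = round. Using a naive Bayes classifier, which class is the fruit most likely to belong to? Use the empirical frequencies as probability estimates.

apple: (41/91) × (21/41) × (35/41) × (39/41) ≈ 0.187388
orange: (24/91) × (16/24) × (9/24) × (6/24) ≈ 0.0164835
lemon: (26/91) × (12/26) × (19/26) × (13/26) ≈ 0.0481826
Highest score → apple.

apple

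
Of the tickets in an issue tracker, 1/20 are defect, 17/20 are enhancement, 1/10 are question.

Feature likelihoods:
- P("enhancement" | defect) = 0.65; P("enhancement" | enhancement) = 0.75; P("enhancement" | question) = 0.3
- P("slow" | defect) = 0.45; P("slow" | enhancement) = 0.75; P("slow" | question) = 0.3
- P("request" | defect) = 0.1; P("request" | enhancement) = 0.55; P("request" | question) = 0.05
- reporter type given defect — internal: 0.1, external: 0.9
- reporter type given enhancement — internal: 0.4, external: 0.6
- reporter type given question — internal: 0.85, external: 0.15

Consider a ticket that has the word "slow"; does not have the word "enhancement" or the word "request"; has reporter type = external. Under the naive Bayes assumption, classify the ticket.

enhancement

defect: 0.05 × (1−0.65) × 0.45 × (1−0.1) × 0.9 = 0.00637875
enhancement: 0.85 × (1−0.75) × 0.75 × (1−0.55) × 0.6 = 0.04303125
question: 0.1 × (1−0.3) × 0.3 × (1−0.05) × 0.15 = 0.0029925
Highest score → enhancement.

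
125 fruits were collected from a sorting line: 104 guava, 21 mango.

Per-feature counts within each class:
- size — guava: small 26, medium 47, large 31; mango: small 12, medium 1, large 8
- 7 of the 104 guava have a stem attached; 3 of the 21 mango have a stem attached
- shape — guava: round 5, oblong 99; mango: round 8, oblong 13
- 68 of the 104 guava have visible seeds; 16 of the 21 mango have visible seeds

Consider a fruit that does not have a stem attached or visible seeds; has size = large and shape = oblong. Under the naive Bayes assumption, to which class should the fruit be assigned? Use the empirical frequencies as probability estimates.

guava: (104/125) × (31/104) × (97/104) × (99/104) × (36/104) ≈ 0.0762186
mango: (21/125) × (8/21) × (18/21) × (13/21) × (5/21) ≈ 0.00808552
Highest score → guava.

guava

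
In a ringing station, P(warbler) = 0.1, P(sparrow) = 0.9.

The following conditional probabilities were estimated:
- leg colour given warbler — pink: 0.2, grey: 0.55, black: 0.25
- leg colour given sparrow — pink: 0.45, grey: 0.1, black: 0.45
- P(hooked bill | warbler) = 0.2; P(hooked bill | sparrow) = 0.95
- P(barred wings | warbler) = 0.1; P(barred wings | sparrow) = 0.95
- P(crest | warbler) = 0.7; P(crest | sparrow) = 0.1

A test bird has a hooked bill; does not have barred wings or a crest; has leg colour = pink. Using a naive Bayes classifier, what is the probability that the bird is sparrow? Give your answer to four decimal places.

warbler: 0.1 × 0.2 × 0.2 × (1−0.1) × (1−0.7) = 0.00108
sparrow: 0.9 × 0.45 × 0.95 × (1−0.95) × (1−0.1) = 0.01731375
P(sparrow | x) = 0.01731375 / 0.01839375 ≈ 0.9413

0.9413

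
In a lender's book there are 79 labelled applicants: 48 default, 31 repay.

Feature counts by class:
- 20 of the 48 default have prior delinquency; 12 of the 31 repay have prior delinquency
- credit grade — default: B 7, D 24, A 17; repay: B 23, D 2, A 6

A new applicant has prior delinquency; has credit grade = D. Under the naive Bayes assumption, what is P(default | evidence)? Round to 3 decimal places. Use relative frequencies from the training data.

default: (48/79) × (20/48) × (24/48) ≈ 0.126582
repay: (31/79) × (12/31) × (2/31) ≈ 0.00979992
P(default | x) = 0.126582 / 0.13638192 ≈ 0.928

0.928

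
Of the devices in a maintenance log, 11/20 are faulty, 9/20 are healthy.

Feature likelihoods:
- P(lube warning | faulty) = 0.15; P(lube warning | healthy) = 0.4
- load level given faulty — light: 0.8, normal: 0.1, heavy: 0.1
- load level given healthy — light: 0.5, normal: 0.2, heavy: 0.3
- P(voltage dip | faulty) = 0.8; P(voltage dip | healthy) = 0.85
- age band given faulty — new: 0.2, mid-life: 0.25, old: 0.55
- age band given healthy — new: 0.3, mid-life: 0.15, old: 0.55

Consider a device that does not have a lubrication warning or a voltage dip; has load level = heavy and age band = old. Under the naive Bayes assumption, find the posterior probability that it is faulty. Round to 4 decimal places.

0.4349

faulty: 0.55 × (1−0.15) × 0.1 × (1−0.8) × 0.55 = 0.0051425
healthy: 0.45 × (1−0.4) × 0.3 × (1−0.85) × 0.55 = 0.0066825
P(faulty | x) = 0.0051425 / 0.011825 ≈ 0.4349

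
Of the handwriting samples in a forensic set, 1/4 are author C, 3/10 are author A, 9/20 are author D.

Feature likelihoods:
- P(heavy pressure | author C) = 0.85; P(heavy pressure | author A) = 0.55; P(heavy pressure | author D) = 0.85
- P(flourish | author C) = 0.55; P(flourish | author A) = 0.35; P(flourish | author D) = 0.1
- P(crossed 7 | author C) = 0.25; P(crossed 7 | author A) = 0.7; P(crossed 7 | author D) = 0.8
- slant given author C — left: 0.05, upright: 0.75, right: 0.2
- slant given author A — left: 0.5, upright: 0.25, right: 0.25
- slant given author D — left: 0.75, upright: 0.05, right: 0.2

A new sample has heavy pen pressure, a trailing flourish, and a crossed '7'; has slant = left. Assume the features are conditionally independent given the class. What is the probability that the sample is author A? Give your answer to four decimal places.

author C: 0.25 × 0.85 × 0.55 × 0.25 × 0.05 = 0.0014609375
author A: 0.3 × 0.55 × 0.35 × 0.7 × 0.5 = 0.0202125
author D: 0.45 × 0.85 × 0.1 × 0.8 × 0.75 = 0.02295
P(author A | x) = 0.0202125 / 0.0446234375 ≈ 0.4530

0.4530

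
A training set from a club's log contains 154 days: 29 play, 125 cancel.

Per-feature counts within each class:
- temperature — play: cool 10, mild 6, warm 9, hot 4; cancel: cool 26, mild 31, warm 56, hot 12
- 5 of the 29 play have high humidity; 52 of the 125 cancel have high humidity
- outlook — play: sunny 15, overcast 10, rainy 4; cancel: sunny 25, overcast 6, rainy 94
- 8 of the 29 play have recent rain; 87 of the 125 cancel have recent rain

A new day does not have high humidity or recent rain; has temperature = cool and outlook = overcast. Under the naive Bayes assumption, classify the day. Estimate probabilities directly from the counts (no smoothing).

play

play: (29/154) × (10/29) × (24/29) × (10/29) × (21/29) ≈ 0.0134189
cancel: (125/154) × (26/125) × (73/125) × (6/125) × (38/125) ≈ 0.00143873
Highest score → play.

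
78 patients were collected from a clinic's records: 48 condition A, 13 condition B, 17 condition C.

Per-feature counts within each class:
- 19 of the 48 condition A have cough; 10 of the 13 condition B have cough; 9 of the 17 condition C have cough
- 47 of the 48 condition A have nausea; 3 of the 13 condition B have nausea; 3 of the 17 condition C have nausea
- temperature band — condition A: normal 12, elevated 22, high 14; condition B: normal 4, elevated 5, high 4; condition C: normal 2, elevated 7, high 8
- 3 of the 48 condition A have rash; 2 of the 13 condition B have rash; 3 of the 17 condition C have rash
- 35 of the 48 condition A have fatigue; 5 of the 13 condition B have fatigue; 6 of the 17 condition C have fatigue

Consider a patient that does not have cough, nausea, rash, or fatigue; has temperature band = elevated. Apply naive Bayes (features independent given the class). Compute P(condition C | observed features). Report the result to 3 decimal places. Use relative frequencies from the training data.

condition A: (48/78) × (29/48) × (1/48) × (22/48) × (45/48) × (13/48) ≈ 0.000901399
condition B: (13/78) × (3/13) × (10/13) × (5/13) × (11/13) × (8/13) ≈ 0.00592524
condition C: (17/78) × (8/17) × (14/17) × (7/17) × (14/17) × (11/17) ≈ 0.018533
P(condition C | x) = 0.018533 / 0.025359639 ≈ 0.731

0.731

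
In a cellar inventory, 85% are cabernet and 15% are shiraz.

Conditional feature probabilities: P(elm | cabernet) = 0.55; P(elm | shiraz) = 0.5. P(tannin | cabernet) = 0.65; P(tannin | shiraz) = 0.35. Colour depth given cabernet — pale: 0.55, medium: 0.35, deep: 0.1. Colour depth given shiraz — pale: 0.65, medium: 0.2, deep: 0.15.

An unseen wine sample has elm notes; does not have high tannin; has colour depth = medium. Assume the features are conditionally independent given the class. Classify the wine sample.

cabernet: 0.85 × 0.55 × (1−0.65) × 0.35 = 0.05726875
shiraz: 0.15 × 0.5 × (1−0.35) × 0.2 = 0.00975
Highest score → cabernet.

cabernet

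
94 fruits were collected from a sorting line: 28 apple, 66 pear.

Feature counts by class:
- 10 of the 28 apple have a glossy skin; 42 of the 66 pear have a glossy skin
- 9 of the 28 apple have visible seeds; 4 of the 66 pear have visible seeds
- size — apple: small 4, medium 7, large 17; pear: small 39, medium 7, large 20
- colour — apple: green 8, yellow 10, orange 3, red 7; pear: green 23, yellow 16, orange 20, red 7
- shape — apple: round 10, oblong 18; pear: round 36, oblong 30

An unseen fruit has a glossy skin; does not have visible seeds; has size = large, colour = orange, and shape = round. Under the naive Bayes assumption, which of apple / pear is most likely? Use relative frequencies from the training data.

pear

apple: (28/94) × (10/28) × (19/28) × (17/28) × (3/28) × (10/28) ≈ 0.00167712
pear: (66/94) × (42/66) × (62/66) × (20/66) × (20/66) × (36/66) ≈ 0.0210233
Highest score → pear.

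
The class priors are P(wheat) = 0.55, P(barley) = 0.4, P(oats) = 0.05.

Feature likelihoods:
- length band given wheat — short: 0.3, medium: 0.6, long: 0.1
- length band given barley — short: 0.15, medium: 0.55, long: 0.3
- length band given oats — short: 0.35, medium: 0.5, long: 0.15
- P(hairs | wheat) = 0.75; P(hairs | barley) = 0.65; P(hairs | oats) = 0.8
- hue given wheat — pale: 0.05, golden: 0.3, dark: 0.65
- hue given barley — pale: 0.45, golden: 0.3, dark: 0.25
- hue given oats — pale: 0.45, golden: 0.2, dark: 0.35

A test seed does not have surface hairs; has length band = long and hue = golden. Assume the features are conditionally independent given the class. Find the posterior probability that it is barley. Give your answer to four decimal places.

0.7401

wheat: 0.55 × 0.1 × (1−0.75) × 0.3 = 0.004125
barley: 0.4 × 0.3 × (1−0.65) × 0.3 = 0.0126
oats: 0.05 × 0.15 × (1−0.8) × 0.2 = 0.0003
P(barley | x) = 0.0126 / 0.017025 ≈ 0.7401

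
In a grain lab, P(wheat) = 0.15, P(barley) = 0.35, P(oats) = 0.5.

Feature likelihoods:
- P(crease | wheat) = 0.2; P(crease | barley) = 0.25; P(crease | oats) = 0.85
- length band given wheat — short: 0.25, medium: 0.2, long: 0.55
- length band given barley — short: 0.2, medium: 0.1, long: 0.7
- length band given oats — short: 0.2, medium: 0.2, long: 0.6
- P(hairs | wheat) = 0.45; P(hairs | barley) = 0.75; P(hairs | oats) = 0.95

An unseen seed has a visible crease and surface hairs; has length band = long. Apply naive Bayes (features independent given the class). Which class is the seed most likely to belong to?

oats

wheat: 0.15 × 0.2 × 0.55 × 0.45 = 0.007425
barley: 0.35 × 0.25 × 0.7 × 0.75 = 0.0459375
oats: 0.5 × 0.85 × 0.6 × 0.95 = 0.24225
Highest score → oats.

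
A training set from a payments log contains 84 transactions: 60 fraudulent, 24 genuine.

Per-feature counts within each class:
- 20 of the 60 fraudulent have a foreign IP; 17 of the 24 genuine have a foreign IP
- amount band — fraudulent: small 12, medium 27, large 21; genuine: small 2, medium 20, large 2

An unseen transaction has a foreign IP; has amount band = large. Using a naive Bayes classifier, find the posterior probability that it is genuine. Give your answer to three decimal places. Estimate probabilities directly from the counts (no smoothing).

0.168

fraudulent: (60/84) × (20/60) × (21/60) ≈ 0.0833333
genuine: (24/84) × (17/24) × (2/24) ≈ 0.0168651
P(genuine | x) = 0.0168651 / 0.1001984 ≈ 0.168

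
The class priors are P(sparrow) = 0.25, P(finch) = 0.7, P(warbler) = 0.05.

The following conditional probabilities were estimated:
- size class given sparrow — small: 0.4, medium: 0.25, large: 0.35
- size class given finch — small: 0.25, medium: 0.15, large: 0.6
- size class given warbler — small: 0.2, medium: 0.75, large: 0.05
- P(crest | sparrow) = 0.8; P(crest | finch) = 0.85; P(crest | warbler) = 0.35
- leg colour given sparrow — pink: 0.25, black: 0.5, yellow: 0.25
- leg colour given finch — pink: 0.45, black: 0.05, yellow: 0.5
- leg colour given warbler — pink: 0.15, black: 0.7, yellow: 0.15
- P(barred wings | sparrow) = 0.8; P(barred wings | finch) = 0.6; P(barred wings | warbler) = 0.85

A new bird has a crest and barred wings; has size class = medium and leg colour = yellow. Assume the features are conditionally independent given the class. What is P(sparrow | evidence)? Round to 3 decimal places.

sparrow: 0.25 × 0.25 × 0.8 × 0.25 × 0.8 = 0.01
finch: 0.7 × 0.15 × 0.85 × 0.5 × 0.6 = 0.026775
warbler: 0.05 × 0.75 × 0.35 × 0.15 × 0.85 = 0.0016734375
P(sparrow | x) = 0.01 / 0.0384484375 ≈ 0.260

0.260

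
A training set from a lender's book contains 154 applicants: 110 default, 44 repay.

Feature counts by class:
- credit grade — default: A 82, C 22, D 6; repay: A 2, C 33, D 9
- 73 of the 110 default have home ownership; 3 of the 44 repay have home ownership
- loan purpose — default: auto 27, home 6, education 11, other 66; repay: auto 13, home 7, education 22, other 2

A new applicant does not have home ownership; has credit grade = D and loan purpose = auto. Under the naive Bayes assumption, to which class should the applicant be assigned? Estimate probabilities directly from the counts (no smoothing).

repay

default: (110/154) × (6/110) × (37/110) × (27/110) ≈ 0.0032167
repay: (44/154) × (9/44) × (41/44) × (13/44) ≈ 0.0160895
Highest score → repay.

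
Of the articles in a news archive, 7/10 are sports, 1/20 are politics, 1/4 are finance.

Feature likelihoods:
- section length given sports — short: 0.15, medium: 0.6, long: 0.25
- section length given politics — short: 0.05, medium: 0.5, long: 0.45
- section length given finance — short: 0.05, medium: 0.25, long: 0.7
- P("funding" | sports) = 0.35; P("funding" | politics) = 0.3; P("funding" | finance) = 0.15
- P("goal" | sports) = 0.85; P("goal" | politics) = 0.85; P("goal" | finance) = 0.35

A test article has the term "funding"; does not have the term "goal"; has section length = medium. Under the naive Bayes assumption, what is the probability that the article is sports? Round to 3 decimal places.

sports: 0.7 × 0.6 × 0.35 × (1−0.85) = 0.02205
politics: 0.05 × 0.5 × 0.3 × (1−0.85) = 0.001125
finance: 0.25 × 0.25 × 0.15 × (1−0.35) = 0.00609375
P(sports | x) = 0.02205 / 0.02926875 ≈ 0.753

0.753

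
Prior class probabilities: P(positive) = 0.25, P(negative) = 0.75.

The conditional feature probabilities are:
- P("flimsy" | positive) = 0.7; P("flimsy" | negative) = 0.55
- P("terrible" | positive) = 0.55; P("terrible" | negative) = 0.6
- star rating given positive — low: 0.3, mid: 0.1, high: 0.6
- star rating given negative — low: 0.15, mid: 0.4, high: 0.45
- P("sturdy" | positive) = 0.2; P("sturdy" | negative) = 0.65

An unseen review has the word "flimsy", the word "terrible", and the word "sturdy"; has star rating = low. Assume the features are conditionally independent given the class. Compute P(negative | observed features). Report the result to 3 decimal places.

0.807

positive: 0.25 × 0.7 × 0.55 × 0.3 × 0.2 = 0.005775
negative: 0.75 × 0.55 × 0.6 × 0.15 × 0.65 = 0.02413125
P(negative | x) = 0.02413125 / 0.02990625 ≈ 0.807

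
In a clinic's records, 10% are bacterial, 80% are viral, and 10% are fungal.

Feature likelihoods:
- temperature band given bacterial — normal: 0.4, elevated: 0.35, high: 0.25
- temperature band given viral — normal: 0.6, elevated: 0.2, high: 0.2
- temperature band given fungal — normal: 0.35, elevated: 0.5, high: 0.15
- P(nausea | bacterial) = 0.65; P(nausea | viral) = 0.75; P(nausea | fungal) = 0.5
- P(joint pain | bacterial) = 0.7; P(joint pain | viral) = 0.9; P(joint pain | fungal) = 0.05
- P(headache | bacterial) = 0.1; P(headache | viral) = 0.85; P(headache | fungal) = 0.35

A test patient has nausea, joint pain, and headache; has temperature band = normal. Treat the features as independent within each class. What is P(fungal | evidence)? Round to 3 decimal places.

0.001

bacterial: 0.1 × 0.4 × 0.65 × 0.7 × 0.1 = 0.00182
viral: 0.8 × 0.6 × 0.75 × 0.9 × 0.85 = 0.2754
fungal: 0.1 × 0.35 × 0.5 × 0.05 × 0.35 = 0.00030625
P(fungal | x) = 0.00030625 / 0.27752625 ≈ 0.001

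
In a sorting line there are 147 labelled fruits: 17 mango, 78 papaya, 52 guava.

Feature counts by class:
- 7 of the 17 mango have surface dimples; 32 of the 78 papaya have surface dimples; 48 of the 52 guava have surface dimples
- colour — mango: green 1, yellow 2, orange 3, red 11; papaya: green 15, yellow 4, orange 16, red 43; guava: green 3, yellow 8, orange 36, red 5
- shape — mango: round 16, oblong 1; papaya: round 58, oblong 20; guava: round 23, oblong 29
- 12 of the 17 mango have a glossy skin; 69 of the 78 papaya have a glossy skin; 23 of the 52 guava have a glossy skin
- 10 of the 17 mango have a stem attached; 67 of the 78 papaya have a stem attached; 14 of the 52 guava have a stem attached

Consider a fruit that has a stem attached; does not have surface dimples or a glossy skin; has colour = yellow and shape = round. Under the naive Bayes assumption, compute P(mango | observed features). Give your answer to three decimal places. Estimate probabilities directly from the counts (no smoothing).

mango: (17/147) × (10/17) × (2/17) × (16/17) × (5/17) × (10/17) ≈ 0.00130319
papaya: (78/147) × (46/78) × (4/78) × (58/78) × (9/78) × (67/78) ≈ 0.00118268
guava: (52/147) × (4/52) × (8/52) × (23/52) × (29/52) × (14/52) ≈ 0.000278018
P(mango | x) = 0.00130319 / 0.002763888 ≈ 0.472

0.472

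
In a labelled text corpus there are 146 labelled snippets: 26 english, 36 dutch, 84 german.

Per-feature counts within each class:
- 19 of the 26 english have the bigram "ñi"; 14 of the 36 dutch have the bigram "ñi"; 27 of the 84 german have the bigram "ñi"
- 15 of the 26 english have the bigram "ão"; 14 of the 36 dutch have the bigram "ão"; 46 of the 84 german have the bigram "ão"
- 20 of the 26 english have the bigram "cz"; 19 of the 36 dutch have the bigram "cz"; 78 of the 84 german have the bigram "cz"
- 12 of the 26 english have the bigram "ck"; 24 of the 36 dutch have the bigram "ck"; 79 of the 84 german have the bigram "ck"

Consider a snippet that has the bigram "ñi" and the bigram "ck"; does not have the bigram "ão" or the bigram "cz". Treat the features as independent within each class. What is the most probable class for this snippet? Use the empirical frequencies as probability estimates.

dutch

english: (26/146) × (19/26) × (11/26) × (6/26) × (12/26) ≈ 0.00586416
dutch: (36/146) × (14/36) × (22/36) × (17/36) × (24/36) ≈ 0.0184481
german: (84/146) × (27/84) × (38/84) × (6/84) × (79/84) ≈ 0.00561998
Highest score → dutch.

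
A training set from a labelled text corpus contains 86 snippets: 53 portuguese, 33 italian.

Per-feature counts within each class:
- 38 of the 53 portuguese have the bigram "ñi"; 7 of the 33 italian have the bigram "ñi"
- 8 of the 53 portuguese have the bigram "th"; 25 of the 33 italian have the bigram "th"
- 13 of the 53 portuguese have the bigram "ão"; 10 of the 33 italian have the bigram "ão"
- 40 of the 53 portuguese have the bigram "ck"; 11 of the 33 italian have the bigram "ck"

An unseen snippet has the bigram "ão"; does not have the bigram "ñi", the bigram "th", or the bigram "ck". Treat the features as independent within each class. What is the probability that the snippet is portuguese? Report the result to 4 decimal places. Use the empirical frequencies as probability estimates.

portuguese: (53/86) × (15/53) × (45/53) × (13/53) × (13/53) ≈ 0.00890973
italian: (33/86) × (26/33) × (8/33) × (10/33) × (22/33) ≈ 0.0148063
P(portuguese | x) = 0.00890973 / 0.02371603 ≈ 0.3757

0.3757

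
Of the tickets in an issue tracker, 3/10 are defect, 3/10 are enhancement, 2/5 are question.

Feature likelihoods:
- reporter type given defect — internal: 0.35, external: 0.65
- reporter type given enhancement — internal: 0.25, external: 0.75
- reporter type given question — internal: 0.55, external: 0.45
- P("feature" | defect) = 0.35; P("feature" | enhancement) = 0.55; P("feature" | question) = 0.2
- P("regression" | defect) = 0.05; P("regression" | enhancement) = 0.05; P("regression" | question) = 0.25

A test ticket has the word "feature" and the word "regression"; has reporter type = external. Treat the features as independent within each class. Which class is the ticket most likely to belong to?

question

defect: 0.3 × 0.65 × 0.35 × 0.05 = 0.0034125
enhancement: 0.3 × 0.75 × 0.55 × 0.05 = 0.0061875
question: 0.4 × 0.45 × 0.2 × 0.25 = 0.009
Highest score → question.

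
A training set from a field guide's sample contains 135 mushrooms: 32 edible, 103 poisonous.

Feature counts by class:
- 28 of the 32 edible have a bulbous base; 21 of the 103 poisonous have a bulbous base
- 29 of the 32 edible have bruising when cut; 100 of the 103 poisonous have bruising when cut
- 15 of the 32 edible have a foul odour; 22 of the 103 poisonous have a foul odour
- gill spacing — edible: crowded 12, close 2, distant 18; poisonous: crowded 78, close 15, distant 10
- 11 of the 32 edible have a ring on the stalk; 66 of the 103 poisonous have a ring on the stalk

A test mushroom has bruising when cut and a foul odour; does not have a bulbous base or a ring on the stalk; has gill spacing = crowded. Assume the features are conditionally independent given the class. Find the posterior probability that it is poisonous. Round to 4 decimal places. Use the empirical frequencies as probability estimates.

edible: (32/135) × (4/32) × (29/32) × (15/32) × (12/32) × (21/32) = 0.0030975341796875
poisonous: (103/135) × (82/103) × (100/103) × (22/103) × (78/103) × (37/103) ≈ 0.034265
P(poisonous | x) = 0.034265 / 0.0373625341796875 ≈ 0.9171

0.9171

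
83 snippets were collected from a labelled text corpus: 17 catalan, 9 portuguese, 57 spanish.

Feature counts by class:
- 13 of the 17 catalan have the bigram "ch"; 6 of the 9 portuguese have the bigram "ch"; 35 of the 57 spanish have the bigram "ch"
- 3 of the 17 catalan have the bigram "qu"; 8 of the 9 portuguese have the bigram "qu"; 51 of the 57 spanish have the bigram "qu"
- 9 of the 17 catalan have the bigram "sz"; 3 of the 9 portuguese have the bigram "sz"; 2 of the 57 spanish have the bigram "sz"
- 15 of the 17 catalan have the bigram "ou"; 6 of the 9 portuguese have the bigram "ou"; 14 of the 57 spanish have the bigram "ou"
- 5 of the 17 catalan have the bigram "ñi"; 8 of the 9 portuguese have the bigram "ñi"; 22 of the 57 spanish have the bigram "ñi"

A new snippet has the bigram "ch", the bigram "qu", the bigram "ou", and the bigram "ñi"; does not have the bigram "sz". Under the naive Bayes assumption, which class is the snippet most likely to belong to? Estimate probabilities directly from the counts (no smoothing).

catalan: (17/83) × (13/17) × (3/17) × (8/17) × (15/17) × (5/17) ≈ 0.00337553
portuguese: (9/83) × (6/9) × (8/9) × (6/9) × (6/9) × (8/9) ≈ 0.0253855
spanish: (57/83) × (35/57) × (51/57) × (55/57) × (14/57) × (22/57) ≈ 0.0345123
Highest score → spanish.

spanish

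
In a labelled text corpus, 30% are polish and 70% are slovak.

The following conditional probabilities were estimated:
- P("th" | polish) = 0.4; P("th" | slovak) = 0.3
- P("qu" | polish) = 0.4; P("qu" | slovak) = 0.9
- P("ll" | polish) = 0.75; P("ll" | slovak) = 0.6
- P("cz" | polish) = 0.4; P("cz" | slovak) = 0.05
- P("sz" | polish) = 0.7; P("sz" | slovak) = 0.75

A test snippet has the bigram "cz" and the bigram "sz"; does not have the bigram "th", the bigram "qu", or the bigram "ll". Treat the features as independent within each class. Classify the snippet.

polish: 0.3 × (1−0.4) × (1−0.4) × (1−0.75) × 0.4 × 0.7 = 0.00756
slovak: 0.7 × (1−0.3) × (1−0.9) × (1−0.6) × 0.05 × 0.75 = 0.000735
Highest score → polish.

polish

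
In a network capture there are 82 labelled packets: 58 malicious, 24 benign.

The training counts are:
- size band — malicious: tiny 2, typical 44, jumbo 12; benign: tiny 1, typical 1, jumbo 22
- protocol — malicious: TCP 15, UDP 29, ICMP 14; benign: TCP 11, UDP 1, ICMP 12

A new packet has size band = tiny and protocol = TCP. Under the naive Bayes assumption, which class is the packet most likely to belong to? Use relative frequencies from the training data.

malicious

malicious: (58/82) × (2/58) × (15/58) ≈ 0.00630782
benign: (24/82) × (1/24) × (11/24) ≈ 0.00558943
Highest score → malicious.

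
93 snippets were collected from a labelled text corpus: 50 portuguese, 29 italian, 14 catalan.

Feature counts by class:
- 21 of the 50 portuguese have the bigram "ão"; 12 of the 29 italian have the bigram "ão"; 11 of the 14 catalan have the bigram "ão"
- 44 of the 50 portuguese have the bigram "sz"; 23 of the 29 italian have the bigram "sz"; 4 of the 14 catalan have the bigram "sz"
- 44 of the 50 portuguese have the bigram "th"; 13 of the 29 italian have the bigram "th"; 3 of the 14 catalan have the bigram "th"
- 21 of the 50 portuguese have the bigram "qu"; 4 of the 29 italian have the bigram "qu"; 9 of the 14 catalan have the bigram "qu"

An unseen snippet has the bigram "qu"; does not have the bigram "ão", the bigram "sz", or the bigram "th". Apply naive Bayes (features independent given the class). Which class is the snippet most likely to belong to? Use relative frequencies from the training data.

portuguese: (50/93) × (29/50) × (6/50) × (6/50) × (21/50) ≈ 0.00188594
italian: (29/93) × (17/29) × (6/29) × (16/29) × (4/29) ≈ 0.00287808
catalan: (14/93) × (3/14) × (10/14) × (11/14) × (9/14) ≈ 0.0116383
Highest score → catalan.

catalan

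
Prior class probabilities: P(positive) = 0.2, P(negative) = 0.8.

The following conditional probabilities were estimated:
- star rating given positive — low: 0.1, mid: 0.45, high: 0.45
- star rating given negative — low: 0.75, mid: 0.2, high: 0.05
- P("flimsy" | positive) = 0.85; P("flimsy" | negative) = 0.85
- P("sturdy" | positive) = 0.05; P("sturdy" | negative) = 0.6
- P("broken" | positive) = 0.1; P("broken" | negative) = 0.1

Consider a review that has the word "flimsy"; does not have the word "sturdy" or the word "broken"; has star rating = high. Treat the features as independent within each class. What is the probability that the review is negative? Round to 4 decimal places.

positive: 0.2 × 0.45 × 0.85 × (1−0.05) × (1−0.1) = 0.0654075
negative: 0.8 × 0.05 × 0.85 × (1−0.6) × (1−0.1) = 0.01224
P(negative | x) = 0.01224 / 0.0776475 ≈ 0.1576

0.1576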